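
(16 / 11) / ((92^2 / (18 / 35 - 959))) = -33547 / 203665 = -0.16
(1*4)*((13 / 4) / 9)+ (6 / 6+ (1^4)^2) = 31 / 9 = 3.44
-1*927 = -927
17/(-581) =-17/581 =-0.03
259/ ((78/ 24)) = 1036/ 13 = 79.69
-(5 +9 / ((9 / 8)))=-13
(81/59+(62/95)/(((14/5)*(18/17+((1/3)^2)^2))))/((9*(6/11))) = 63558/196175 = 0.32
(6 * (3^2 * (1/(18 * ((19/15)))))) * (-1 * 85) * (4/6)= -2550/19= -134.21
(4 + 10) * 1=14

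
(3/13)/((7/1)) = 3/91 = 0.03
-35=-35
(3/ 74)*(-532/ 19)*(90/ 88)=-945/ 814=-1.16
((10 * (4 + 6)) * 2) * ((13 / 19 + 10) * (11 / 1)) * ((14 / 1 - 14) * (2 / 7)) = 0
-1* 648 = -648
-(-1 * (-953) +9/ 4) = -3821/ 4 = -955.25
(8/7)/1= 8/7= 1.14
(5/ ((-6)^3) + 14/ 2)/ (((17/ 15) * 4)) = 7535/ 4896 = 1.54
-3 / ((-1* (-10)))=-3 / 10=-0.30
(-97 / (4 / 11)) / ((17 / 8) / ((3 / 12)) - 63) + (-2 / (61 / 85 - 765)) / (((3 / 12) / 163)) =1967 / 298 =6.60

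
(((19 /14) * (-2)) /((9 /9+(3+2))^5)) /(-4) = 19 /217728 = 0.00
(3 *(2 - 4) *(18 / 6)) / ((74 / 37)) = -9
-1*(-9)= 9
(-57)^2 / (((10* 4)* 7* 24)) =1083 / 2240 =0.48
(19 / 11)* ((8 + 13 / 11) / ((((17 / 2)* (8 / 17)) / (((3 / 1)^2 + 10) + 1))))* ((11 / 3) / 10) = 29.08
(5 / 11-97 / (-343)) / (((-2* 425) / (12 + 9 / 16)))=-279591 / 25656400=-0.01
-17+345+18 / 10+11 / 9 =14896 / 45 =331.02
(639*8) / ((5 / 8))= 40896 / 5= 8179.20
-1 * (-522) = 522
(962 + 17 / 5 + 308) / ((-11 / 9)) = -57303 / 55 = -1041.87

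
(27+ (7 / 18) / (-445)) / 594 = 216263 / 4757940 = 0.05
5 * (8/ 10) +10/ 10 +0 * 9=5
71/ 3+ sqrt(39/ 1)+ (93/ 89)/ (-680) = sqrt(39)+ 4296641/ 181560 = 29.91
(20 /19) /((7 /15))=300 /133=2.26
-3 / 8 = -0.38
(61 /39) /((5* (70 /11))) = 671 /13650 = 0.05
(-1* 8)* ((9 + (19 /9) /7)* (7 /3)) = -4688 /27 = -173.63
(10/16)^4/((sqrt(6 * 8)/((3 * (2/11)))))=625 * sqrt(3)/90112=0.01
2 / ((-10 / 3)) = -3 / 5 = -0.60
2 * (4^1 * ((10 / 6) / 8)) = 5 / 3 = 1.67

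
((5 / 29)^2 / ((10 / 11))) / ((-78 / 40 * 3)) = -550 / 98397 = -0.01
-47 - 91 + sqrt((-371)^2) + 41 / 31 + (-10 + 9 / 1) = 7233 / 31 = 233.32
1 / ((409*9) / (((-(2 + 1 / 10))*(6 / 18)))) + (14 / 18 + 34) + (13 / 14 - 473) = -18779584 / 42945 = -437.29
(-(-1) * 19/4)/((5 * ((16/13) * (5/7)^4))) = 593047/200000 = 2.97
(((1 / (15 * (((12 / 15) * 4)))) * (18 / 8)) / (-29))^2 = 9 / 3444736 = 0.00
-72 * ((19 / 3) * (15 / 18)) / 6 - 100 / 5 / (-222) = -2340 / 37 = -63.24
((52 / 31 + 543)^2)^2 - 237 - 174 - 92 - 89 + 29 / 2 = 162567696744134495 / 1847042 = 88015159776.62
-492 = -492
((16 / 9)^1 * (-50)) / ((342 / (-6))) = 800 / 513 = 1.56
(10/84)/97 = 5/4074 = 0.00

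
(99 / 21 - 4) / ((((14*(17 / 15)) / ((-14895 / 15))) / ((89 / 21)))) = -2209425 / 11662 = -189.46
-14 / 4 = -3.50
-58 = -58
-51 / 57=-17 / 19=-0.89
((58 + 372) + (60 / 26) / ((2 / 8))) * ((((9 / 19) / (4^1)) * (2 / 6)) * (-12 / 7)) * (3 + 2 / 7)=-1181970 / 12103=-97.66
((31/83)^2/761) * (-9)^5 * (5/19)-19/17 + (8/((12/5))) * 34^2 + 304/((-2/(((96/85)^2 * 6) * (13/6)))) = 2868969498501302/2159004505425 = 1328.84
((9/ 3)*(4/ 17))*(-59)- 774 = -13866/ 17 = -815.65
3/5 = 0.60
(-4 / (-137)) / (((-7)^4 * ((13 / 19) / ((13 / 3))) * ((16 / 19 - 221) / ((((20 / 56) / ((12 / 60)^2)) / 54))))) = -45125 / 780159948057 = -0.00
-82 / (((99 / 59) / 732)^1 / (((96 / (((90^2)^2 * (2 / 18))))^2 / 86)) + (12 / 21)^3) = -809803792 / 11226621928795813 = -0.00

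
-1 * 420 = -420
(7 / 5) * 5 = 7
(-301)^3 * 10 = -272709010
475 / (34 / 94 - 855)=-22325 / 40168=-0.56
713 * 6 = 4278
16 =16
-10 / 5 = -2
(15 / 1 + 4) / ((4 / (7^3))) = 6517 / 4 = 1629.25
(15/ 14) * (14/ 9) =5/ 3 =1.67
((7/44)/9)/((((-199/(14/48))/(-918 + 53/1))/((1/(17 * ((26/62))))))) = 0.00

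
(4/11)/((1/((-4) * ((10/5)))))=-32/11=-2.91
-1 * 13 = -13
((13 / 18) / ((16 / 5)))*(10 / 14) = 325 / 2016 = 0.16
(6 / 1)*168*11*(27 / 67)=299376 / 67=4468.30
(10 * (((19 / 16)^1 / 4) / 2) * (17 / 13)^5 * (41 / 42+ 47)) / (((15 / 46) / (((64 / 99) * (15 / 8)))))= 480870069475 / 475026552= 1012.30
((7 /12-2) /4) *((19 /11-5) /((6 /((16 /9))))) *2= 68 /99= 0.69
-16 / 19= -0.84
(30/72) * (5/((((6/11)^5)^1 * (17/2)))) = 4026275/793152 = 5.08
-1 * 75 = -75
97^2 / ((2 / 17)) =159953 / 2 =79976.50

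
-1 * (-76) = 76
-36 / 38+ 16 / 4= 58 / 19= 3.05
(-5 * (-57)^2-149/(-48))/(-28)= 111373/192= 580.07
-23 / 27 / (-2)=23 / 54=0.43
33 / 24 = 11 / 8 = 1.38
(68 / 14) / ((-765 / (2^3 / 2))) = -8 / 315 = -0.03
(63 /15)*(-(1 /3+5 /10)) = -7 /2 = -3.50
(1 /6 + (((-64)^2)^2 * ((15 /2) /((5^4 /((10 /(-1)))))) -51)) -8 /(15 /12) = -301998473 /150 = -2013323.15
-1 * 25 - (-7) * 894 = 6233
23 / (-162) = -0.14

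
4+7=11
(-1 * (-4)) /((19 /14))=56 /19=2.95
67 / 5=13.40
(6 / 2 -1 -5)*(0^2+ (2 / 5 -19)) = 279 / 5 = 55.80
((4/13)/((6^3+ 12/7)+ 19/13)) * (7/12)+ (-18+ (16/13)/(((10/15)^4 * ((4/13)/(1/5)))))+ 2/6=-3258817/239340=-13.62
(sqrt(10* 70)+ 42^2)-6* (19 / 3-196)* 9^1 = 10* sqrt(7)+ 12006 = 12032.46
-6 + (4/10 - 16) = -108/5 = -21.60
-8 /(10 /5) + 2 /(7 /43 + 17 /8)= -2460 /787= -3.13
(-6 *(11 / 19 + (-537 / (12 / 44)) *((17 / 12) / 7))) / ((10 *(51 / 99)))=20957079 / 45220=463.45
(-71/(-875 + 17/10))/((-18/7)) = -35/1107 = -0.03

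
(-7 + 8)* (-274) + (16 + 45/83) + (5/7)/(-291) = -43529068/169071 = -257.46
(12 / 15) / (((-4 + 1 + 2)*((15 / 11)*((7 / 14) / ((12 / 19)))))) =-0.74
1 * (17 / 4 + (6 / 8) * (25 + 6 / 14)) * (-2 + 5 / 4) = -1959 / 112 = -17.49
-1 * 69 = -69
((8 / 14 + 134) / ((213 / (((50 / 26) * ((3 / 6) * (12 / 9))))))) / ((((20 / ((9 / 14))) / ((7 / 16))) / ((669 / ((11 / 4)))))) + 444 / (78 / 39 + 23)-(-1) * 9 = 419759367 / 14214200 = 29.53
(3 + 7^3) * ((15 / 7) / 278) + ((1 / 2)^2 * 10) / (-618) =3202555 / 1202628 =2.66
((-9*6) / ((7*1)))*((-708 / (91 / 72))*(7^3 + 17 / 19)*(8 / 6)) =23981557248 / 12103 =1981455.61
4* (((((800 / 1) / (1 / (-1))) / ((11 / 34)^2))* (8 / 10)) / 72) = -369920 / 1089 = -339.69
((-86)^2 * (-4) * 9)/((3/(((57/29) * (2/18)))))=-562096/29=-19382.62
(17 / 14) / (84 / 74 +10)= 629 / 5768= 0.11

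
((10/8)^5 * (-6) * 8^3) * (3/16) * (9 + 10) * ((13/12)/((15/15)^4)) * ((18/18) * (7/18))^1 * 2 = -5403125/192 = -28141.28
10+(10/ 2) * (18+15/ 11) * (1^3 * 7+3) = 10760/ 11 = 978.18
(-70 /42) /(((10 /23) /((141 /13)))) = -1081 /26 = -41.58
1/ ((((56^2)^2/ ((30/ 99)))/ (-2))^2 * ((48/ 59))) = 1475/ 315975456912310272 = 0.00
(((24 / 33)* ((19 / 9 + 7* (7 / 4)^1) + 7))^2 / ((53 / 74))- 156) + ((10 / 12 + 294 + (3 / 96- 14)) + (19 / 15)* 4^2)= 40069075073 / 83112480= 482.11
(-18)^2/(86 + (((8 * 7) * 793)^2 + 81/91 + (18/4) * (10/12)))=39312/239277893963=0.00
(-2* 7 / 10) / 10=-7 / 50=-0.14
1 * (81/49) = 81/49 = 1.65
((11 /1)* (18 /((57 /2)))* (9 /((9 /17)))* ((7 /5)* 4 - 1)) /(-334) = -25806 /15865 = -1.63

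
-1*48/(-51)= 16/17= 0.94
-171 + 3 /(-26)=-4449 /26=-171.12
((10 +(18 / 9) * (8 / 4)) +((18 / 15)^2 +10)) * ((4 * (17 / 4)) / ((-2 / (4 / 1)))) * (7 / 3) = -50456 / 25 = -2018.24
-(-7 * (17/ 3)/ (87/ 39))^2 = -2393209/ 7569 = -316.19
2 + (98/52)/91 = 683/338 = 2.02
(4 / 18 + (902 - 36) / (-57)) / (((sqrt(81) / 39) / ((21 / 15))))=-46592 / 513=-90.82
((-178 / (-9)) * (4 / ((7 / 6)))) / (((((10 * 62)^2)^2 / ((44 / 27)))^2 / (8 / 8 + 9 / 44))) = 51887 / 5222763556873707600000000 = 0.00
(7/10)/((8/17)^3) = 34391/5120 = 6.72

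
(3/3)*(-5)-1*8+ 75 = 62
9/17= 0.53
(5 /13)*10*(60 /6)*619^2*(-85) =-16284342500 /13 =-1252641730.77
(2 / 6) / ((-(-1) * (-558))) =-1 / 1674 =-0.00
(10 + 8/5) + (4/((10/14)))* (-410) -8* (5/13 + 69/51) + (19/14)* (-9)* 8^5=-3113616074/7735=-402536.01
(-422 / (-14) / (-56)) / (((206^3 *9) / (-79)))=16669 / 30841126848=0.00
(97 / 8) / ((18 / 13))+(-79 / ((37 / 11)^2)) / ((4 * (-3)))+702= 711.34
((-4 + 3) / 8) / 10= -1 / 80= -0.01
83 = 83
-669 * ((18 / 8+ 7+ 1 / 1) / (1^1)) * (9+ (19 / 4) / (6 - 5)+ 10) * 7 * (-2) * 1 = 18240285 / 8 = 2280035.62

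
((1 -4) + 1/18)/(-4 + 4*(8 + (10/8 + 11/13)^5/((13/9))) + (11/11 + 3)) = -0.02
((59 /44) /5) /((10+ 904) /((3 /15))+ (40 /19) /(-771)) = 864291 /14728095800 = 0.00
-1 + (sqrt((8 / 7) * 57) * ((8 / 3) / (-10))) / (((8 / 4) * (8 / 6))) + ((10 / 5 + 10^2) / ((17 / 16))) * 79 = 7583 - sqrt(798) / 35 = 7582.19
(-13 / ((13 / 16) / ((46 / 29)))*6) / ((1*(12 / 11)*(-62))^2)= -2783 / 83607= -0.03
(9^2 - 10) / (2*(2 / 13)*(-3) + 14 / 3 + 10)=2769 / 536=5.17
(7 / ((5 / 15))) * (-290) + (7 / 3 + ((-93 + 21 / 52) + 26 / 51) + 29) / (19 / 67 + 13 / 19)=-1827521791 / 297024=-6152.77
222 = 222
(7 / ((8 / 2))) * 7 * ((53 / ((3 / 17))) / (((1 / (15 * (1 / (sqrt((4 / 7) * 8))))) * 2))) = 220745 * sqrt(14) / 64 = 12905.50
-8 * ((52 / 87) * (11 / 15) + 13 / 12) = -15886 / 1305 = -12.17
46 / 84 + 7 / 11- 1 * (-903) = 904.18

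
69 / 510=23 / 170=0.14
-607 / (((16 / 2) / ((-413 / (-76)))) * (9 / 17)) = -4261747 / 5472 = -778.83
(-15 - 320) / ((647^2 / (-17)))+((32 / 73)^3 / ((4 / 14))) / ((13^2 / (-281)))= -13116238190017 / 27520976932657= -0.48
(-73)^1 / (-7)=73 / 7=10.43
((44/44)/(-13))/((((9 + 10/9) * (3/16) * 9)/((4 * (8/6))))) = -256/10647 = -0.02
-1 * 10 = -10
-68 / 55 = -1.24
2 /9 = 0.22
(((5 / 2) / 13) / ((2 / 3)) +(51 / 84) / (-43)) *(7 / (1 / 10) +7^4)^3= 4627561941331 / 1118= 4139143060.22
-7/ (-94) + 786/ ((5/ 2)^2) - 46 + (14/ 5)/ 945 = 1013137/ 12690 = 79.84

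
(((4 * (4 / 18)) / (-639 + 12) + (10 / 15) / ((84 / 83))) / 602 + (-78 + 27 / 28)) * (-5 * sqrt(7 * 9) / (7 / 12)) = 18318526610 * sqrt(7) / 9247623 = 5240.94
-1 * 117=-117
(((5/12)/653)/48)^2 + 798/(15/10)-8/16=75192512772121/141472272384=531.50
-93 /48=-31 /16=-1.94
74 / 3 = 24.67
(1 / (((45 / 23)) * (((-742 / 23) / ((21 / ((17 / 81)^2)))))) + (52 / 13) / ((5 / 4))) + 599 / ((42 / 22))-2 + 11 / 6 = 497349338 / 1608285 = 309.24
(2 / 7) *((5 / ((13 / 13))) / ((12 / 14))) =5 / 3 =1.67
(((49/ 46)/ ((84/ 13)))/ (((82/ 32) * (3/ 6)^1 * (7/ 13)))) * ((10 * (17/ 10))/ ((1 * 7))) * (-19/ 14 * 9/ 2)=-163761/ 46207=-3.54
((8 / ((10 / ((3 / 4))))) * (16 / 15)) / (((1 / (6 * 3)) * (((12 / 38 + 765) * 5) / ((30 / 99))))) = 1216 / 1332925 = 0.00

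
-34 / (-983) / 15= 34 / 14745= 0.00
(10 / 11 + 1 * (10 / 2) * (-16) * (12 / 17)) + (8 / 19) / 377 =-74422074 / 1339481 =-55.56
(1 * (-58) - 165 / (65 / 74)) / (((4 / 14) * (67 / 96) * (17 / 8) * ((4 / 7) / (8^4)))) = -3622305792 / 871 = -4158789.66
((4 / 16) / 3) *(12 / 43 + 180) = 646 / 43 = 15.02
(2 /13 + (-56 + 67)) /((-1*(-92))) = 145 /1196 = 0.12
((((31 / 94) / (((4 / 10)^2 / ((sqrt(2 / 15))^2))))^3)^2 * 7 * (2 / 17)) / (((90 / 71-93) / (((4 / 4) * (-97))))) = 668526014958265625 / 1781864304276214499328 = 0.00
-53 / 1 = -53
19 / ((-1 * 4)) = -19 / 4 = -4.75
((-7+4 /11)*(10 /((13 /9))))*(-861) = 5656770 /143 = 39557.83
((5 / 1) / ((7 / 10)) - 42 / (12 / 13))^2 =288369 / 196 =1471.27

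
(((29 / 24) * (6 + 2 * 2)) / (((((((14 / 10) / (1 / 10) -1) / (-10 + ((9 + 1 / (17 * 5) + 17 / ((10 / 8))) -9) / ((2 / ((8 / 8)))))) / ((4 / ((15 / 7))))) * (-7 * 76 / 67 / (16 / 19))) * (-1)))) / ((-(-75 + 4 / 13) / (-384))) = 90030848 / 29795135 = 3.02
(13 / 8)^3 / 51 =2197 / 26112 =0.08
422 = 422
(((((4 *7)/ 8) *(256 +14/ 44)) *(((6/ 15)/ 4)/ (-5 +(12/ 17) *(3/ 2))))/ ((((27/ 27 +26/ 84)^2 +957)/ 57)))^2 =284527994168908318689/ 155349925212303900100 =1.83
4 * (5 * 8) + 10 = 170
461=461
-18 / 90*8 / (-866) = 4 / 2165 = 0.00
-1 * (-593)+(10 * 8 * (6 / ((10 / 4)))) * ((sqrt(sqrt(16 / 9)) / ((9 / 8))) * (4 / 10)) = 2048 * sqrt(3) / 45+593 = 671.83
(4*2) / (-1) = -8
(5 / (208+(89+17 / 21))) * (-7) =-735 / 6254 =-0.12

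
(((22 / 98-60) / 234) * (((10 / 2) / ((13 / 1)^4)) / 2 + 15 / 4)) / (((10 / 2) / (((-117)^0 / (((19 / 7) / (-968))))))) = 30367535165 / 444437721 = 68.33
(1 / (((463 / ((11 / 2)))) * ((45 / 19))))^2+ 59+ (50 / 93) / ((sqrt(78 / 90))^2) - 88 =-19859062245857 / 699764726700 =-28.38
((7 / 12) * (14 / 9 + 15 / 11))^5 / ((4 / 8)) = 33882809484846343 / 1183183780483584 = 28.64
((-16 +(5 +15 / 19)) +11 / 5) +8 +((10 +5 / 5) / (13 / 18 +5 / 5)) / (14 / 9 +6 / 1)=83591 / 100130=0.83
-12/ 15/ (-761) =4/ 3805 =0.00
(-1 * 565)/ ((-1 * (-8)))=-565/ 8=-70.62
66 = 66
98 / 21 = 14 / 3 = 4.67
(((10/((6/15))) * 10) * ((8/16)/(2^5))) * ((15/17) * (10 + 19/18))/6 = 124375/19584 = 6.35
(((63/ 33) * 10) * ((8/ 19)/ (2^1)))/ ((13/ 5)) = 4200/ 2717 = 1.55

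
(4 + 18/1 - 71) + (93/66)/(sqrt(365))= -49 + 31 * sqrt(365)/8030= -48.93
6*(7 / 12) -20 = -16.50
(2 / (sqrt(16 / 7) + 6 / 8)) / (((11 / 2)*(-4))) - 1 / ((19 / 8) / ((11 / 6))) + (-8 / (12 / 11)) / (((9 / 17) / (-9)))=4999138 / 40337 - 64*sqrt(7) / 2123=123.85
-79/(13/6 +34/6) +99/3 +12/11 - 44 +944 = 477711/517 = 924.01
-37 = -37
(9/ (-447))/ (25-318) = 3/ 43657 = 0.00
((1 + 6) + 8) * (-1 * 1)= -15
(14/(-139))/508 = -7/35306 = -0.00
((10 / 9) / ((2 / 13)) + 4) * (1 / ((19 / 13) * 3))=1313 / 513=2.56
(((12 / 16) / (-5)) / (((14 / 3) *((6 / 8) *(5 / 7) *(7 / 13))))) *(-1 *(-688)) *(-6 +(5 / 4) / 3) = 74906 / 175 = 428.03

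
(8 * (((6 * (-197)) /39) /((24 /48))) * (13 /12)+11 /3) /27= -1565 /81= -19.32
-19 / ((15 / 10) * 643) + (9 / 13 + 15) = 15.67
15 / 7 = 2.14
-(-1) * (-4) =-4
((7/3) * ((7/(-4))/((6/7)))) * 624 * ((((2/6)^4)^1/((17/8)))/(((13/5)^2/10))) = -1372000/53703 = -25.55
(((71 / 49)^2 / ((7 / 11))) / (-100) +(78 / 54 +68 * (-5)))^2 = 26230704194493457681 / 228804951690000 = 114642.21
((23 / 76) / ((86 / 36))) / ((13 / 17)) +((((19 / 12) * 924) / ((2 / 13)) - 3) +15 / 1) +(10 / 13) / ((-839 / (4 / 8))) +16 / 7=594076753112 / 62377133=9523.95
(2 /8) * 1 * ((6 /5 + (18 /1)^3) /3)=4861 /10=486.10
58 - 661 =-603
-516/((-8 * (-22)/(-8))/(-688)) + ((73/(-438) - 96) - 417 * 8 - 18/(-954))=-19568.88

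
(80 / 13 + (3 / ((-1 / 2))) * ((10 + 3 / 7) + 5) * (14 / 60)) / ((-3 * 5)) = 1004 / 975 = 1.03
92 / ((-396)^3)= -0.00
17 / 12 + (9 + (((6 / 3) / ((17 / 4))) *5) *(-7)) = -1235 / 204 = -6.05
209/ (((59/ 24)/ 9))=45144/ 59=765.15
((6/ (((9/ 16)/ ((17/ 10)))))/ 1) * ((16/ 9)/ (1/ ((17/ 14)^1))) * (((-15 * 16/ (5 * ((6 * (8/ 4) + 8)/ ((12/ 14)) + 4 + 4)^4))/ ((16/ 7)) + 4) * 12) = 2888130821984/ 1537099515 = 1878.95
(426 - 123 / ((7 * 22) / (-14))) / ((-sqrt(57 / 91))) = -1603 * sqrt(5187) / 209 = -552.39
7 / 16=0.44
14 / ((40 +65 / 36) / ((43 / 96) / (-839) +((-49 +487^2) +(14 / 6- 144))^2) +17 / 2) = 54278985443170684 / 32955098307668361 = 1.65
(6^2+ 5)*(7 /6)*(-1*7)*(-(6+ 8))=14063 /3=4687.67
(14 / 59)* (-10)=-140 / 59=-2.37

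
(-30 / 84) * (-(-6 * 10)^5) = -1944000000 / 7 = -277714285.71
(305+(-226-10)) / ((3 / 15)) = 345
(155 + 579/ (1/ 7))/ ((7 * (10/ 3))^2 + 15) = 37872/ 5035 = 7.52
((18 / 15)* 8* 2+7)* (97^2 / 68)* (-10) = -1232579 / 34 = -36252.32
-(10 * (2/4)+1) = -6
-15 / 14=-1.07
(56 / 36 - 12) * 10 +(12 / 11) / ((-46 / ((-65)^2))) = -465970 / 2277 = -204.64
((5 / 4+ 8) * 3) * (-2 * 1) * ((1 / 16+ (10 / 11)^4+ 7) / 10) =-201402063 / 4685120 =-42.99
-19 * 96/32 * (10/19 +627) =-35769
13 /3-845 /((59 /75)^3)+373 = -836964097 /616137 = -1358.41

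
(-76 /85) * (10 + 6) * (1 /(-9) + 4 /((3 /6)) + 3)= -119168 /765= -155.78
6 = 6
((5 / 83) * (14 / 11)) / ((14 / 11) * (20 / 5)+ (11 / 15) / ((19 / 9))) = 0.01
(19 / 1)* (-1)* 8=-152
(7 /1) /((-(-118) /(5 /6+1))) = 77 /708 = 0.11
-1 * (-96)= 96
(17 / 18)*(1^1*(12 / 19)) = 0.60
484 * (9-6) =1452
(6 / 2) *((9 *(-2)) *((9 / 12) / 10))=-81 / 20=-4.05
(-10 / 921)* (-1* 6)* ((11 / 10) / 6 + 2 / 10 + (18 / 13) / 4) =569 / 11973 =0.05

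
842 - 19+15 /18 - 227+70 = 666.83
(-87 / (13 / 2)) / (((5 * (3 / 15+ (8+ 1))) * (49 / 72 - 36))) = 6264 / 760357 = 0.01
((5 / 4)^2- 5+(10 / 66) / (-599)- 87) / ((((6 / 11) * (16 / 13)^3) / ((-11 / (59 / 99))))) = 1641.49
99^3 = 970299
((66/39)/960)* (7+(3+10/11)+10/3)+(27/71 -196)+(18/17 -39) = -527675047/2259504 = -233.54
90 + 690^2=476190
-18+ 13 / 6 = -15.83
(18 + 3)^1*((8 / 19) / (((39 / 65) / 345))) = 96600 / 19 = 5084.21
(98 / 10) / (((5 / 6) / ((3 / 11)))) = 3.21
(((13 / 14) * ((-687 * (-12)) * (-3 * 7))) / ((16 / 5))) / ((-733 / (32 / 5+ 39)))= 18246033 / 5864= 3111.53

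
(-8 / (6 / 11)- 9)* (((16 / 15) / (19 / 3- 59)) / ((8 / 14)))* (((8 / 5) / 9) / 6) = 3976 / 159975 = 0.02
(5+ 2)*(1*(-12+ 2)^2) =700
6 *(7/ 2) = 21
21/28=3/4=0.75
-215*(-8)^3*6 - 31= 660449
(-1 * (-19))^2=361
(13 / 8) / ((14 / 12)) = 39 / 28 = 1.39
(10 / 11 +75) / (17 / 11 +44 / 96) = 20040 / 529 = 37.88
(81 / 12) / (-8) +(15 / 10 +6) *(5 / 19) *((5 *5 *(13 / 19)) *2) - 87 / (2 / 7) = -2747331 / 11552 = -237.82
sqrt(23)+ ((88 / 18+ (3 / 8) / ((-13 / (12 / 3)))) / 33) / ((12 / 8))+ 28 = sqrt(23)+ 325441 / 11583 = 32.89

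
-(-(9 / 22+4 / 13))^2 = -42025 / 81796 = -0.51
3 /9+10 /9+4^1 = 49 /9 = 5.44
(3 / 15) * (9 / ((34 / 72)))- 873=-73881 / 85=-869.19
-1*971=-971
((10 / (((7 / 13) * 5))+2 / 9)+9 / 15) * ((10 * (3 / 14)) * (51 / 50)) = 24293 / 2450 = 9.92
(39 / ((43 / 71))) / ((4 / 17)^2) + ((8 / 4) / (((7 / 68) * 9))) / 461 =23241492931 / 19981584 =1163.15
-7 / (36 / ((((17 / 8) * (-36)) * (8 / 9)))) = 119 / 9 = 13.22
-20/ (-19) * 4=80/ 19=4.21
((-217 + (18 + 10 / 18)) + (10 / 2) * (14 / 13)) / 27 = -22588 / 3159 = -7.15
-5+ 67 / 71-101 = -7459 / 71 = -105.06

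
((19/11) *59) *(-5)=-5605/11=-509.55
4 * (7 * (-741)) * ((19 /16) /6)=-32851 /8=-4106.38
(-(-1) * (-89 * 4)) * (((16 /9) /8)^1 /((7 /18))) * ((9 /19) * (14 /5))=-25632 /95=-269.81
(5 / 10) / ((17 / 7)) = 7 / 34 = 0.21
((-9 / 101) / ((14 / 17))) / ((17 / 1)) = -0.01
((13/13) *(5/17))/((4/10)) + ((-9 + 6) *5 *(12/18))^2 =100.74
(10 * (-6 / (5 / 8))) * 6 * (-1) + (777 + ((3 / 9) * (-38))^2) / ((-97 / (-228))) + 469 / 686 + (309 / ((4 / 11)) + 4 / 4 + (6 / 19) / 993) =1302405846523 / 358699404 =3630.91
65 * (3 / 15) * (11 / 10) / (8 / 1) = 143 / 80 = 1.79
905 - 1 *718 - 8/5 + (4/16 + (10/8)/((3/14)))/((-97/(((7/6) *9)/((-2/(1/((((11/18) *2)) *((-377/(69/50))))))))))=59662737549/321807200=185.40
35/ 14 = 5/ 2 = 2.50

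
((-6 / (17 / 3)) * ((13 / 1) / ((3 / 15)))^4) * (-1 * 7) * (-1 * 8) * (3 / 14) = -3855735000 / 17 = -226807941.18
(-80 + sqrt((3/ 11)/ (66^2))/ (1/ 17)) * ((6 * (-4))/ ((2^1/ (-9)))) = -8625.47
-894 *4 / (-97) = 3576 / 97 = 36.87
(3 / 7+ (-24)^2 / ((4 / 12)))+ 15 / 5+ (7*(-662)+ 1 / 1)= -2901.57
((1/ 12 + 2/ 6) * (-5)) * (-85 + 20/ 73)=154625/ 876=176.51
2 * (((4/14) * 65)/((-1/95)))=-24700/7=-3528.57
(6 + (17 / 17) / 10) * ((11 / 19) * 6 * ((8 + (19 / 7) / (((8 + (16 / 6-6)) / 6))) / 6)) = 377773 / 9310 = 40.58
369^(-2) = 1 /136161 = 0.00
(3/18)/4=1/24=0.04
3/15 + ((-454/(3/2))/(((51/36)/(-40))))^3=624123778944.23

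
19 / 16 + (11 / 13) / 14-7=-8375 / 1456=-5.75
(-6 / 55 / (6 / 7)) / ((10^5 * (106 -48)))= -7 / 319000000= -0.00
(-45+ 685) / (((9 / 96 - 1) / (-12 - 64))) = 1556480 / 29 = 53671.72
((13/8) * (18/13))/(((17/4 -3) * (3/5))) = 3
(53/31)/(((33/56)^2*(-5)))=-166208/168795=-0.98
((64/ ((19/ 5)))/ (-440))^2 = 64/ 43681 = 0.00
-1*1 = -1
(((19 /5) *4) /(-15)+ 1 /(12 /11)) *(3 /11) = -29 /1100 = -0.03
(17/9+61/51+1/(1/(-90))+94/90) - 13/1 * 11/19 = -150836/1615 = -93.40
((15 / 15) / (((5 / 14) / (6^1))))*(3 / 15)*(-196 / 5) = -16464 / 125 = -131.71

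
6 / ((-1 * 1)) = -6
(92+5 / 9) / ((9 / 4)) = 3332 / 81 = 41.14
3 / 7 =0.43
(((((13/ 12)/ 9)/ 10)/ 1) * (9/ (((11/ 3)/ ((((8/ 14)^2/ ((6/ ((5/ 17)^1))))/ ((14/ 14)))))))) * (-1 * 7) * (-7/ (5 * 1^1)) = 13/ 2805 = 0.00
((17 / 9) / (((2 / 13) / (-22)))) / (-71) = 3.80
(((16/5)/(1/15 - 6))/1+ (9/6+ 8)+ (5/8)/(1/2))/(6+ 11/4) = 727/623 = 1.17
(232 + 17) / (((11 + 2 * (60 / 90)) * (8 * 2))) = 747 / 592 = 1.26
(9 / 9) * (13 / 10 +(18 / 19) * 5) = 1147 / 190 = 6.04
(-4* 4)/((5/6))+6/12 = -187/10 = -18.70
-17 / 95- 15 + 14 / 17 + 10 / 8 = -84661 / 6460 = -13.11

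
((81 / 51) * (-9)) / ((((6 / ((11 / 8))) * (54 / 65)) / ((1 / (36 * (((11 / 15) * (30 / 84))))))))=-455 / 1088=-0.42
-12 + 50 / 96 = -551 / 48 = -11.48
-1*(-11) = 11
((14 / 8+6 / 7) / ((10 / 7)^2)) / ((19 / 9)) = 4599 / 7600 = 0.61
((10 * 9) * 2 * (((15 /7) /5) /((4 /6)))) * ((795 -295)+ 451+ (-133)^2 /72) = 3877245 /28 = 138473.04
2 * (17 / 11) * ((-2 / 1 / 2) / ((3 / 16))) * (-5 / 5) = 544 / 33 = 16.48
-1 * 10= -10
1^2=1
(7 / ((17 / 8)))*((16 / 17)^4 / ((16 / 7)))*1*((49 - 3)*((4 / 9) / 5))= 295436288 / 63893565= 4.62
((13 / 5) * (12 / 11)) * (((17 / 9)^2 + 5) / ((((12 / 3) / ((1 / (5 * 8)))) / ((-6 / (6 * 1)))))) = -4511 / 29700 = -0.15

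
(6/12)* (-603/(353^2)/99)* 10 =-335/1370699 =-0.00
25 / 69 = 0.36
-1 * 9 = -9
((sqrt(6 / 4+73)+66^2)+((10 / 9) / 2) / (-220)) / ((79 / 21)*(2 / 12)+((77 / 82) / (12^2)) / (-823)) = 6961.39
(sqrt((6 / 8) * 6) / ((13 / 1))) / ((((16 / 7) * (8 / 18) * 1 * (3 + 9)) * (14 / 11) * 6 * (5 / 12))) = 99 * sqrt(2) / 33280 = 0.00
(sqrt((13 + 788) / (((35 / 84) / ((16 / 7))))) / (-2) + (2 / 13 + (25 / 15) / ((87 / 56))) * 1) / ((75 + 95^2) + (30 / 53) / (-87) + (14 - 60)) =110293 / 814085298 - 4611 * sqrt(9345) / 121764895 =-0.00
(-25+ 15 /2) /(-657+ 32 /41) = 287 /10762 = 0.03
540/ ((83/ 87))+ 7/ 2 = 94541/ 166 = 569.52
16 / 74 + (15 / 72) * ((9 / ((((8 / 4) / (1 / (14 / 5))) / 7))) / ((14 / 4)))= 3671 / 4144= 0.89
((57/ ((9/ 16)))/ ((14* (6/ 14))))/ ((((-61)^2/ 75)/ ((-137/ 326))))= -260300/ 1819569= -0.14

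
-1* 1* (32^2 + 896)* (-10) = 19200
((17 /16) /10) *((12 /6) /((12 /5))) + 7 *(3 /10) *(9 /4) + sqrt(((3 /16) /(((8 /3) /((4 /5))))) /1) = 3 *sqrt(10) /40 + 4621 /960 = 5.05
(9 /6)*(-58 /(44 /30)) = -59.32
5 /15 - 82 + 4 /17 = -4153 /51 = -81.43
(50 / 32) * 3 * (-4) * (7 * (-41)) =21525 / 4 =5381.25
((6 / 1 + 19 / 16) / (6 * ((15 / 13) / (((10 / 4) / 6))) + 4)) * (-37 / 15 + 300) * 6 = 1334437 / 2144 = 622.41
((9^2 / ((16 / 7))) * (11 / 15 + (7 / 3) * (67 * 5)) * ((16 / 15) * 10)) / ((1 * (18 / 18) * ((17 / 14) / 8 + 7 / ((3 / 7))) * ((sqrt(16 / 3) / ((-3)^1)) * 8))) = -46580184 * sqrt(3) / 27695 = -2913.13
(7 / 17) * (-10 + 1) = -63 / 17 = -3.71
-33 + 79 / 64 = -2033 / 64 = -31.77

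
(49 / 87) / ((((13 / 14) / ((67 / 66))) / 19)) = 436639 / 37323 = 11.70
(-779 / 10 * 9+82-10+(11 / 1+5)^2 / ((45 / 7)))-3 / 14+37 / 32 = -1186085 / 2016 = -588.34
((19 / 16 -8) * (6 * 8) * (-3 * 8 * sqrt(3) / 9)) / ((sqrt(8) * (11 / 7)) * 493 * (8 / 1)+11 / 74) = -3161872 * sqrt(3) / 7495833376229+263660375552 * sqrt(6) / 7495833376229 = 0.09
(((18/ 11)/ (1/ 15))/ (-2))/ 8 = -135/ 88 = -1.53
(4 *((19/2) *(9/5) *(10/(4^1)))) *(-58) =-9918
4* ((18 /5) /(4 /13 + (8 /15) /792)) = 277992 /5953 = 46.70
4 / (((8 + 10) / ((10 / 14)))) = 10 / 63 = 0.16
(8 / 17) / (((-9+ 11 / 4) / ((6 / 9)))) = -64 / 1275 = -0.05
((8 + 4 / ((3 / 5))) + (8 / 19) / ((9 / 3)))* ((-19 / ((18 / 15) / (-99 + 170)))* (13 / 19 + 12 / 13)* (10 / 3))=-594745700 / 6669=-89180.64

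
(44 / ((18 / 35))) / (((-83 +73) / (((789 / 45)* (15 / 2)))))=-1125.06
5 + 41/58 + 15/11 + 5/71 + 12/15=1798547/226490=7.94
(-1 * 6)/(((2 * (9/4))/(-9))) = 12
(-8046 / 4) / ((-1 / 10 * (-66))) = -6705 / 22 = -304.77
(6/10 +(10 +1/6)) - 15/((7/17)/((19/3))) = -46189/210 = -219.95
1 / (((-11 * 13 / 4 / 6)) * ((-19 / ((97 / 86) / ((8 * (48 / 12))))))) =291 / 934648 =0.00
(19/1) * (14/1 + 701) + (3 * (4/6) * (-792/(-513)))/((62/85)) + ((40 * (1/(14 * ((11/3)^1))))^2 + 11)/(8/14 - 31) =481326544528/35420693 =13588.85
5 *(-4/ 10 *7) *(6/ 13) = -84/ 13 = -6.46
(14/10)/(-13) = -7/65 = -0.11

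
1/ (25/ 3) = 3/ 25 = 0.12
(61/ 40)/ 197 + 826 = 6508941/ 7880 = 826.01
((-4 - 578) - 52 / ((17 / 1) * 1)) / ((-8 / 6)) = 14919 / 34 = 438.79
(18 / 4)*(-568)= -2556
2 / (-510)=-0.00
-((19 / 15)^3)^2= -47045881 / 11390625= -4.13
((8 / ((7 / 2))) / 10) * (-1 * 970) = -1552 / 7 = -221.71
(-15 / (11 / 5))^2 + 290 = 40715 / 121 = 336.49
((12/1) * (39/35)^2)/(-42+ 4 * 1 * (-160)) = -9126/417725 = -0.02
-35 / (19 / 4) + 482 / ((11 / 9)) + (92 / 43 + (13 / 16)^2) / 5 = 4458186451 / 11503360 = 387.56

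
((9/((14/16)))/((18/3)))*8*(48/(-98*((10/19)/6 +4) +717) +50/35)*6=114913152/883715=130.03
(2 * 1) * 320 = 640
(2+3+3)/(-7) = -1.14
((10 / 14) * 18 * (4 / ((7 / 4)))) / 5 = 288 / 49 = 5.88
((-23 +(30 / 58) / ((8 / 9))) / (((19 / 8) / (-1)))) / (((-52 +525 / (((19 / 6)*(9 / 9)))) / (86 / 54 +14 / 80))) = 0.15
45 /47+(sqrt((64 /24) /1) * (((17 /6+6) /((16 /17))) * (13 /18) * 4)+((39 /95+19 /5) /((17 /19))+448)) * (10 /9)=553.16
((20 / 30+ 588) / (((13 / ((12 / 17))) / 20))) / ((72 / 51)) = 17660 / 39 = 452.82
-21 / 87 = -0.24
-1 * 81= -81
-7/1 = -7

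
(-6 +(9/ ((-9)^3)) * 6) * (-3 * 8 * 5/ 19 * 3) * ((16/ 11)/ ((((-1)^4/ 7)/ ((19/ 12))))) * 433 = 79533440/ 99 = 803368.08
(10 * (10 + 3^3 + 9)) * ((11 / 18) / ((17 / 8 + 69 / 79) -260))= -319792 / 292365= -1.09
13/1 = 13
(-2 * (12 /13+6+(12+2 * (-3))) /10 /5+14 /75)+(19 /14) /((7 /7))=14017 /13650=1.03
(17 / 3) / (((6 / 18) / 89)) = 1513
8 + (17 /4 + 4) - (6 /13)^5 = 24102941 /1485172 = 16.23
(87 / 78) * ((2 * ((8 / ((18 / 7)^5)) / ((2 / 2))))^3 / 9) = 137679283788347 / 385428199281182928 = 0.00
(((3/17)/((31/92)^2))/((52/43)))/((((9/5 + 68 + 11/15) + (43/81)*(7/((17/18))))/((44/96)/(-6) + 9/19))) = 370889835/54089293024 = 0.01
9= 9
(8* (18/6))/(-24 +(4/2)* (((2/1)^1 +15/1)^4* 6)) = 2/83519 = 0.00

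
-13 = -13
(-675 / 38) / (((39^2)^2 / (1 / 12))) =-25 / 39071448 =-0.00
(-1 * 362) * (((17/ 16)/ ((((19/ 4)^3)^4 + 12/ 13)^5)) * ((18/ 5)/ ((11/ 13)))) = -44419084970870226907557286799718671586561097728/ 1084664742343046237117426206394479374732251531849736629200930035523190933965234796875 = -0.00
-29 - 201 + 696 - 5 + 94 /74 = 17104 /37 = 462.27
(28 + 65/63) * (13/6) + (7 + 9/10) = 70.80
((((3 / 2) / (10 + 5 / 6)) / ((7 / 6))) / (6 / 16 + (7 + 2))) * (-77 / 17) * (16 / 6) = -4224 / 27625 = -0.15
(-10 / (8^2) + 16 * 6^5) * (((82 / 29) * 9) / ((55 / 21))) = 1208900.78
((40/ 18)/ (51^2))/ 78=10/ 912951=0.00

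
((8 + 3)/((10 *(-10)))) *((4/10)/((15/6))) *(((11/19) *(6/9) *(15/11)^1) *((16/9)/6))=-0.00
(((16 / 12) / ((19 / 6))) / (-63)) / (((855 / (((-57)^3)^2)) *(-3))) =3127704 / 35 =89362.97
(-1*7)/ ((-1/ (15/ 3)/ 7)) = 245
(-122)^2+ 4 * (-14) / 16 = 29761 / 2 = 14880.50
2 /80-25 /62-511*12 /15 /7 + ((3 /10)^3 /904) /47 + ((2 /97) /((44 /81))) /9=-82599554979921 /1405375576000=-58.77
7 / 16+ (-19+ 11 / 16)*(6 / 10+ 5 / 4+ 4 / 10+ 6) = -9641 / 64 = -150.64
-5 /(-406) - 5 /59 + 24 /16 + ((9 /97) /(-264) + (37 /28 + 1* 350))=36063494935 /102235672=352.75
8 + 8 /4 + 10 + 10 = 30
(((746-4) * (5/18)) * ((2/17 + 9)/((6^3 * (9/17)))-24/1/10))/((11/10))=-434.76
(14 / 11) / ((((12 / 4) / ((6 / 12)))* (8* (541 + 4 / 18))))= 21 / 428648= 0.00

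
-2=-2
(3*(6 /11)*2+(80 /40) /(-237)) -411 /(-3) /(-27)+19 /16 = -233611 /375408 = -0.62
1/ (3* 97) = 1/ 291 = 0.00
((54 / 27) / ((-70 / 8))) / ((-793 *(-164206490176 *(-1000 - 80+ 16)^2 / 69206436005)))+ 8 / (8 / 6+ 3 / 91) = 821321759054903631245 / 140271527533467679232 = 5.86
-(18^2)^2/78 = -17496/13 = -1345.85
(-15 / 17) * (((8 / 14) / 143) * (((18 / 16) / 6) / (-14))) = 45 / 952952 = 0.00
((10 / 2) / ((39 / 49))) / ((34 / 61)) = 14945 / 1326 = 11.27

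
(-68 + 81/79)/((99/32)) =-15392/711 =-21.65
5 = 5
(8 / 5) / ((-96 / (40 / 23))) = -2 / 69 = -0.03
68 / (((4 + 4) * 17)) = 1 / 2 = 0.50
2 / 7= 0.29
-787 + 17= -770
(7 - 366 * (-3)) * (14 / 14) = 1105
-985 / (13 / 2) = -1970 / 13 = -151.54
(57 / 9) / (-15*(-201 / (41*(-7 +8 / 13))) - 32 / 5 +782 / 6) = 323285 / 5738252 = 0.06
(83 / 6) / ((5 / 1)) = 83 / 30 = 2.77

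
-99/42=-2.36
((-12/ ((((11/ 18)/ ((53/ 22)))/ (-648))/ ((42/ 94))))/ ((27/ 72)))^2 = 43144487641350144/ 32341969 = 1334009306.65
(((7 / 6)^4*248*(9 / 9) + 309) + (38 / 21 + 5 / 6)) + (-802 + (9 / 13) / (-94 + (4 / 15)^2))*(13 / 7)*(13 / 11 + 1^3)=-2478.60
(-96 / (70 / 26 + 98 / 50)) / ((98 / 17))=-11050 / 3087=-3.58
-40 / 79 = -0.51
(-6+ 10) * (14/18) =28/9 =3.11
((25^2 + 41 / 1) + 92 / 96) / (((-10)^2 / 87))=464203 / 800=580.25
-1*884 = -884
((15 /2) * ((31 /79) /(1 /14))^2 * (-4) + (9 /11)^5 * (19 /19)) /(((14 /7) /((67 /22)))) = -60948502371357 /44225248804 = -1378.14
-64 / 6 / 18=-16 / 27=-0.59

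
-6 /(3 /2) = -4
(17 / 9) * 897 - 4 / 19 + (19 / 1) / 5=483908 / 285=1697.92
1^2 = 1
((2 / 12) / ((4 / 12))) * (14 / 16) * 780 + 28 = 1477 / 4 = 369.25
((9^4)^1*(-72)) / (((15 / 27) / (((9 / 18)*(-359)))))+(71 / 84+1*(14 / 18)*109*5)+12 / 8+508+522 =192315452407 / 1260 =152631311.43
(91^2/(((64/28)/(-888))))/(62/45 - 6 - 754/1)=4240.80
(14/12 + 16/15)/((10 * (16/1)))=67/4800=0.01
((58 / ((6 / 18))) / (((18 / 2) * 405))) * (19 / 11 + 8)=6206 / 13365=0.46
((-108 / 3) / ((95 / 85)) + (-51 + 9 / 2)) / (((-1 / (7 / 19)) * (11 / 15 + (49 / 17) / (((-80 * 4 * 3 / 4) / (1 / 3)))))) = 128134440 / 3222647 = 39.76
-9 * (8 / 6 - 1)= -3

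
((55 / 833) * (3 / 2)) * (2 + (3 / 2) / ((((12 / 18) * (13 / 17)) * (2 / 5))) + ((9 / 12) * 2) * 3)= 237765 / 173264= 1.37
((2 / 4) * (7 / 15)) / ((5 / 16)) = 56 / 75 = 0.75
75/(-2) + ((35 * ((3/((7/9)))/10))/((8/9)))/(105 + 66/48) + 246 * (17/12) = 529565/1702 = 311.14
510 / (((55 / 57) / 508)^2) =85521893472 / 605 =141358501.61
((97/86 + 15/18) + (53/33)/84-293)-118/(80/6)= -44679077/148995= -299.87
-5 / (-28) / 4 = 5 / 112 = 0.04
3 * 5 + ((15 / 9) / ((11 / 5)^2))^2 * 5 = 2054660 / 131769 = 15.59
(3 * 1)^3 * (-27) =-729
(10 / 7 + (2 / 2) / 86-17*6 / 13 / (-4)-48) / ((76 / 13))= -7.63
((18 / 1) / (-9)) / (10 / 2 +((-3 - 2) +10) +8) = -1 / 9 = -0.11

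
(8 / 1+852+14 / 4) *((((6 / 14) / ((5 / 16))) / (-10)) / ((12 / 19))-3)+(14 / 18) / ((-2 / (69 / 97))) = -141483883 / 50925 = -2778.28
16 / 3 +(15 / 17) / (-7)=1859 / 357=5.21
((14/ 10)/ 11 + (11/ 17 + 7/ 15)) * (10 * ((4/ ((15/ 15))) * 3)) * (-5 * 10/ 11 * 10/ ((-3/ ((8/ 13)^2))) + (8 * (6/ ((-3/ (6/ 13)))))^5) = -440658047383552/ 134779359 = -3269477.25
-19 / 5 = -3.80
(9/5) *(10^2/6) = 30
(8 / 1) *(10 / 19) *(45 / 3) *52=62400 / 19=3284.21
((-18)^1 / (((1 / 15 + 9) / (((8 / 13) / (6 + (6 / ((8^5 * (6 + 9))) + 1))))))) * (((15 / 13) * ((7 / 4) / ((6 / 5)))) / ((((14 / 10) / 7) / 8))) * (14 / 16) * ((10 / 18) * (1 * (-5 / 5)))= 3136000000 / 549165331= 5.71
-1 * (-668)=668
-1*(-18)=18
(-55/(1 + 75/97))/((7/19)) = -101365/1204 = -84.19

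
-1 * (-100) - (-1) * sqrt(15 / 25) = sqrt(15) / 5 + 100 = 100.77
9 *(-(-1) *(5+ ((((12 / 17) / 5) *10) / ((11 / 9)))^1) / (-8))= -10359 / 1496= -6.92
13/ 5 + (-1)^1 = 8/ 5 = 1.60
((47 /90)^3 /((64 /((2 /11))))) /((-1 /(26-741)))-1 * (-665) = 3103973699 /4665600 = 665.29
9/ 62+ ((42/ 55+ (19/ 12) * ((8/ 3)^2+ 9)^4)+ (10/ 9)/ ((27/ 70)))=14320738686109/ 134238060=106681.66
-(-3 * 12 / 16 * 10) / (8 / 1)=45 / 16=2.81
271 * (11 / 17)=2981 / 17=175.35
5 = 5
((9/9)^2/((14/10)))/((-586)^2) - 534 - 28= -1350919859/2403772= -562.00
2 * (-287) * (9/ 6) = -861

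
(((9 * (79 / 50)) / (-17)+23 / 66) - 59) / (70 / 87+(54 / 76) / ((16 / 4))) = -3677678152 / 60723575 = -60.56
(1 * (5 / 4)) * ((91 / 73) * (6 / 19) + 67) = 467375 / 5548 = 84.24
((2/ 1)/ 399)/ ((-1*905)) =-2/ 361095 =-0.00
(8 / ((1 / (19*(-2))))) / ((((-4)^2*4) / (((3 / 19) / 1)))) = -3 / 4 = -0.75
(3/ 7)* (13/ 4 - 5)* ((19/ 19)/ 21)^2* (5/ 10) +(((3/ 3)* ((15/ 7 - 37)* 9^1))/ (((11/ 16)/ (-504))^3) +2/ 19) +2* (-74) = 3675756850014704359/ 29739864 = 123596962313.44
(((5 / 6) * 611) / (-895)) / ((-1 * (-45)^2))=611 / 2174850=0.00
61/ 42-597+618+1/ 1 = 985/ 42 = 23.45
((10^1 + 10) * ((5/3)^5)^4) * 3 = 1907348632812500/1162261467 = 1641066.74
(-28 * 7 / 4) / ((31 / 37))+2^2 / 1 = -1689 / 31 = -54.48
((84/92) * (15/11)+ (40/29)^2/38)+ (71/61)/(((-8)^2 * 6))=1.30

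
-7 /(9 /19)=-133 /9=-14.78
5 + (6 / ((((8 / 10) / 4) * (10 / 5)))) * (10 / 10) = 20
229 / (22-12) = 22.90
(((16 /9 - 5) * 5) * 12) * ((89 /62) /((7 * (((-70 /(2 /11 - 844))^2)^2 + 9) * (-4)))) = 831171929615235 /754724829273716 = 1.10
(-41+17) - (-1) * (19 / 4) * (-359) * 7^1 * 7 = -334325 / 4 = -83581.25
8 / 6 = 4 / 3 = 1.33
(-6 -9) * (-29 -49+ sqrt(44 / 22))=1170 -15 * sqrt(2)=1148.79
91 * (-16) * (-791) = 1151696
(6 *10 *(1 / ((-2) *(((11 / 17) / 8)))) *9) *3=-110160 / 11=-10014.55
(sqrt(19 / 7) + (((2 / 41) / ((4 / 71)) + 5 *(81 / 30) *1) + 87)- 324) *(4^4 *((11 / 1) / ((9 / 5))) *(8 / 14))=-73441280 / 369 + 56320 *sqrt(133) / 441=-197555.04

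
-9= -9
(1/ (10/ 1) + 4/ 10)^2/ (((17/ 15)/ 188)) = 705/ 17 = 41.47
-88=-88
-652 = -652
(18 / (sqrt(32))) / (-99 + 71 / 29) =-261 * sqrt(2) / 11200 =-0.03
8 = 8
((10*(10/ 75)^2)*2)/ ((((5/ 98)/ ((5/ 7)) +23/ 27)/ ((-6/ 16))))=-252/ 1745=-0.14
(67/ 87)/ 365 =0.00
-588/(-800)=147/200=0.74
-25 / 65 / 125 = -1 / 325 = -0.00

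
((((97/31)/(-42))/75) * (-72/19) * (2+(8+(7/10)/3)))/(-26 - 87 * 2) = -0.00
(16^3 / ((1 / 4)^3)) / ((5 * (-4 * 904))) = -8192 / 565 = -14.50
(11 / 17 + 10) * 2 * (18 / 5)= 76.66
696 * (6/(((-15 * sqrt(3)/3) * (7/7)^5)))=-1392 * sqrt(3)/5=-482.20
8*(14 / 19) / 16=7 / 19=0.37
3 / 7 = 0.43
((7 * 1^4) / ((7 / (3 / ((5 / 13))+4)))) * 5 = 59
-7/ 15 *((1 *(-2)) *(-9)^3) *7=-23814/ 5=-4762.80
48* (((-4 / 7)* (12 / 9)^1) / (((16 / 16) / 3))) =-768 / 7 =-109.71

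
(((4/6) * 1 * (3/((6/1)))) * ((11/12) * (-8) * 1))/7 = -22/63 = -0.35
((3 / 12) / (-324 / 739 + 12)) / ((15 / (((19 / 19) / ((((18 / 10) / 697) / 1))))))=515083 / 922752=0.56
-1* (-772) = 772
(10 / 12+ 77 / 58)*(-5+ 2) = -188 / 29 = -6.48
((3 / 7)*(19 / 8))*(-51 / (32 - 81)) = 2907 / 2744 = 1.06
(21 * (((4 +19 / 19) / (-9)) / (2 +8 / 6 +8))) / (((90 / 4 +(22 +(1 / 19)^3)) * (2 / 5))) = -1200325 / 20755402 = -0.06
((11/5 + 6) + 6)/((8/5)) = 71/8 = 8.88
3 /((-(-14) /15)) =45 /14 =3.21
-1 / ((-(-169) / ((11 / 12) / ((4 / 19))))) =-209 / 8112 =-0.03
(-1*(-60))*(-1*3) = -180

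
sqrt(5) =2.24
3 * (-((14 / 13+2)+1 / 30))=-1213 / 130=-9.33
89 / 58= 1.53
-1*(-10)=10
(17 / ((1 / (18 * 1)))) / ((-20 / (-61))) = 9333 / 10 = 933.30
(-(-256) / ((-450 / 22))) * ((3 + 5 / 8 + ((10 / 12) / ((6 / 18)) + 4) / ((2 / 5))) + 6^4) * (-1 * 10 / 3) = 2470336 / 45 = 54896.36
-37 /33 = -1.12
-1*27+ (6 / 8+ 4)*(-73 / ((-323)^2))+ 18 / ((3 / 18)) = 1779011 / 21964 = 81.00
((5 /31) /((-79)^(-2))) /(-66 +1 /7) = -218435 /14291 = -15.28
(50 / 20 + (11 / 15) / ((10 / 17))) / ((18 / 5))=281 / 270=1.04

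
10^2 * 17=1700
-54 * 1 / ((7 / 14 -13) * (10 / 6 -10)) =-324 / 625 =-0.52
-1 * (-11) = 11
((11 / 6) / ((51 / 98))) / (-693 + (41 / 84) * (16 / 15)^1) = -18865 / 3708227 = -0.01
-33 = -33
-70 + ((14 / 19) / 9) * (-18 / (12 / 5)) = -4025 / 57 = -70.61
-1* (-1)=1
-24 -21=-45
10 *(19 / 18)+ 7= 158 / 9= 17.56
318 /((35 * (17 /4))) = 1272 /595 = 2.14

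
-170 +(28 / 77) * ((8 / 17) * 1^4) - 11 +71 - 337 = -446.83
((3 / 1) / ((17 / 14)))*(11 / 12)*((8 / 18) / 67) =154 / 10251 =0.02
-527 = -527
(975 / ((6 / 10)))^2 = 2640625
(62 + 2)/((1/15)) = 960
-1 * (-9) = 9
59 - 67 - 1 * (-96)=88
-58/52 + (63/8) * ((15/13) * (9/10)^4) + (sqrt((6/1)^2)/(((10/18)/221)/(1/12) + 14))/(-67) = 313705260893/64816336000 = 4.84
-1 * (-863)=863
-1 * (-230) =230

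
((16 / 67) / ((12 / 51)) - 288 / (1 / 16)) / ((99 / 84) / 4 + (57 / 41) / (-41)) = -58113541696 / 3288963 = -17669.26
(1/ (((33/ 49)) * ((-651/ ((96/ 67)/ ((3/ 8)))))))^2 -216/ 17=-9132602124376/ 718773908193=-12.71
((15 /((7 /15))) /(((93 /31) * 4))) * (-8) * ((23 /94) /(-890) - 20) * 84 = 36000.49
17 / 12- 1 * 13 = -139 / 12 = -11.58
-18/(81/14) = -28/9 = -3.11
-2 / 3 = -0.67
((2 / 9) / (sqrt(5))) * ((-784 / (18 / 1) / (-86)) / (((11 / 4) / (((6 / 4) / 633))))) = 784 * sqrt(5) / 40420215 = 0.00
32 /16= 2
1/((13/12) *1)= 12/13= 0.92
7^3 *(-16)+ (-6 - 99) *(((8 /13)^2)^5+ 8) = -872481279311992 /137858491849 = -6328.82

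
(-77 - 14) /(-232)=91 /232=0.39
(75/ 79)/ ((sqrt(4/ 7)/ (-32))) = -1200*sqrt(7)/ 79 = -40.19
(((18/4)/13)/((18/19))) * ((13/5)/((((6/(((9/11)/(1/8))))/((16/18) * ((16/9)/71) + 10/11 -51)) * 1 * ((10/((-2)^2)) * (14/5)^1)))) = -7.41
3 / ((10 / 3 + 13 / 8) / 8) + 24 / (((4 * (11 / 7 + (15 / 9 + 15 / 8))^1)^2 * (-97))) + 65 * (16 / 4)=2255735548828 / 8517360383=264.84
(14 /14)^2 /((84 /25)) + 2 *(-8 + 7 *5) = 4561 /84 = 54.30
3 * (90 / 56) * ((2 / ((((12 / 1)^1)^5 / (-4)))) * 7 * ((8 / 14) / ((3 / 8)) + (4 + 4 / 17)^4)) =-88597445 / 252567504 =-0.35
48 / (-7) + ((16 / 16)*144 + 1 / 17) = 16327 / 119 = 137.20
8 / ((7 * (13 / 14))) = 16 / 13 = 1.23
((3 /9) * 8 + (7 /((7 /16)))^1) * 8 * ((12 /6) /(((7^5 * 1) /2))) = 256 /7203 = 0.04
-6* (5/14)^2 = -75/98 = -0.77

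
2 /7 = 0.29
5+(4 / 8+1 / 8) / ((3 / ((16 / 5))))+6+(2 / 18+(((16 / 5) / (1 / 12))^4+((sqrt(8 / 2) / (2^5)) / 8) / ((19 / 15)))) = 29744957212823 / 13680000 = 2174338.98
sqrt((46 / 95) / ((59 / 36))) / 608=3*sqrt(257830) / 1703920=0.00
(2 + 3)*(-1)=-5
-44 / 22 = -2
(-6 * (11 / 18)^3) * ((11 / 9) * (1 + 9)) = -73205 / 4374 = -16.74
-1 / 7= -0.14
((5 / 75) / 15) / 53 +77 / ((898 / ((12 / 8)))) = 2756471 / 21417300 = 0.13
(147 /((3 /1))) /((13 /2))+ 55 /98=10319 /1274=8.10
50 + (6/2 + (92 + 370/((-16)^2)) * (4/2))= 15353/64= 239.89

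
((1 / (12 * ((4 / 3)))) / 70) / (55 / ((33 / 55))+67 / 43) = 129 / 13469120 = 0.00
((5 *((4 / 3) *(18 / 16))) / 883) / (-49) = -15 / 86534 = -0.00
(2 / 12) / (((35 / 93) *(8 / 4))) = 31 / 140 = 0.22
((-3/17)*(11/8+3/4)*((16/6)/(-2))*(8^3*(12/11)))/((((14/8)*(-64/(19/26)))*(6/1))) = -304/1001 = -0.30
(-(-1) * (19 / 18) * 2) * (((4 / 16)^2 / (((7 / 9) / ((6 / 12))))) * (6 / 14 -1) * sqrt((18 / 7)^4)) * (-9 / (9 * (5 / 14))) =1539 / 1715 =0.90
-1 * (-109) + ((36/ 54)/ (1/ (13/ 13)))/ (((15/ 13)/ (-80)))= 565/ 9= 62.78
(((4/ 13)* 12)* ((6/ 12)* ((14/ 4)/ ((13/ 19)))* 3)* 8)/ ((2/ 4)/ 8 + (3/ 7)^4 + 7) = 1471486464/ 46070921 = 31.94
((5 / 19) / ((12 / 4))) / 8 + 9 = 4109 / 456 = 9.01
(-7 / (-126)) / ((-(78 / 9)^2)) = -1 / 1352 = -0.00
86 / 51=1.69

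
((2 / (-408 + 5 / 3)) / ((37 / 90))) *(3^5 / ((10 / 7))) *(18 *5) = -8266860 / 45103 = -183.29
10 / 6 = 5 / 3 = 1.67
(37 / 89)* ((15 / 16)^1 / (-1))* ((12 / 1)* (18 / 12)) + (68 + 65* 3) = 182261 / 712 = 255.98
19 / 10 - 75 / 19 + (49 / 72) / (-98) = -28103 / 13680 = -2.05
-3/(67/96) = -288/67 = -4.30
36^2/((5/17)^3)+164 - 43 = 6382373/125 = 51058.98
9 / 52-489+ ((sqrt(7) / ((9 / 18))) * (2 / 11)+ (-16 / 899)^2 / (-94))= -965552083949 / 1975243244+ 4 * sqrt(7) / 11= -487.86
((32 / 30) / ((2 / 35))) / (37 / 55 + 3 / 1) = 1540 / 303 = 5.08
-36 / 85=-0.42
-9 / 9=-1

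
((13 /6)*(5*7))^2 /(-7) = -29575 /36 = -821.53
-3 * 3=-9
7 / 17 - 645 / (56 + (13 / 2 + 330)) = -3287 / 2669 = -1.23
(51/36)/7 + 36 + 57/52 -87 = -27137/546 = -49.70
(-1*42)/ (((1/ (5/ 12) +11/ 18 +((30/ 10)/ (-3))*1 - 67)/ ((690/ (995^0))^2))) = 1799658000/ 5849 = 307686.44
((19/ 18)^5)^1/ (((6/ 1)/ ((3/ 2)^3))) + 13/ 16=5205475/ 3359232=1.55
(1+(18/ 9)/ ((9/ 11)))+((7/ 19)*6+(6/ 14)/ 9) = 6826/ 1197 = 5.70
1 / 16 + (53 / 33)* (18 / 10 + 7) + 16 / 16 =3647 / 240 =15.20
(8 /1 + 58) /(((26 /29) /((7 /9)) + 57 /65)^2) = 3830376550 /239073987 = 16.02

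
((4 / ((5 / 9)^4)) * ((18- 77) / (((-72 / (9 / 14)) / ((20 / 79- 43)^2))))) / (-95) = -4414526931771 / 10375662500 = -425.47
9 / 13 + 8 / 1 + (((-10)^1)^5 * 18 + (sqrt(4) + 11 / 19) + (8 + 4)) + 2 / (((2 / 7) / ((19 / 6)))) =-2667532661 / 1482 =-1799954.56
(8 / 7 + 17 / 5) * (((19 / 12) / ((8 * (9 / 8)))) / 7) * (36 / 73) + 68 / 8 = 306059 / 35770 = 8.56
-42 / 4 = -21 / 2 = -10.50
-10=-10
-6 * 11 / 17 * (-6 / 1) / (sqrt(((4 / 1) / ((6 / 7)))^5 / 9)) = 2673 * sqrt(42) / 11662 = 1.49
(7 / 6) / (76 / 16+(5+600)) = 14 / 7317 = 0.00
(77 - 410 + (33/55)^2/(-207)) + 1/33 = -6318133/18975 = -332.97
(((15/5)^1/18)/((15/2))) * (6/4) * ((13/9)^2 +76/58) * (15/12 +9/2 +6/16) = 390971/563760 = 0.69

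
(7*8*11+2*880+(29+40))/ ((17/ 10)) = 24450/ 17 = 1438.24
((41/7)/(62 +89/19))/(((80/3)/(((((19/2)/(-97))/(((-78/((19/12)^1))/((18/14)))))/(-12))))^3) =-36648741299/818698354658881732345856000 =-0.00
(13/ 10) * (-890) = -1157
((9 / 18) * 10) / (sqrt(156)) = 5 * sqrt(39) / 78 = 0.40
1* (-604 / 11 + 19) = -395 / 11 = -35.91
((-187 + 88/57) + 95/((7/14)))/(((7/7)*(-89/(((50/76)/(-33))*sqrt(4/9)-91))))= 44339764/9542313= 4.65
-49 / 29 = -1.69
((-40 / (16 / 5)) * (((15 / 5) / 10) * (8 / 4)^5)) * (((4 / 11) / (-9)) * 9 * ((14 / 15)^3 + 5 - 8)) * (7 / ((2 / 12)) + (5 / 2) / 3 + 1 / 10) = -13827968 / 3375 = -4097.18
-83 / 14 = -5.93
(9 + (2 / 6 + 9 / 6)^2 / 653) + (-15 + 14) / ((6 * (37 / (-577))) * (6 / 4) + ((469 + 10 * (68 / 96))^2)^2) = 130118547586515495121261 / 14449352678975772693972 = 9.01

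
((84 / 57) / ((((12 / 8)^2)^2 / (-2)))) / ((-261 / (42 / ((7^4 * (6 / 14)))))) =0.00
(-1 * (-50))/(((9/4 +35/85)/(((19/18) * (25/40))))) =40375/3258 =12.39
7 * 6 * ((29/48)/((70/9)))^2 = 22707/89600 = 0.25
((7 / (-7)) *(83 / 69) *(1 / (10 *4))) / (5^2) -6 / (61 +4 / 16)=-0.10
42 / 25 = 1.68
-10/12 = -5/6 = -0.83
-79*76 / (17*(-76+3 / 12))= 4.66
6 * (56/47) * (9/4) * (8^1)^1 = 6048/47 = 128.68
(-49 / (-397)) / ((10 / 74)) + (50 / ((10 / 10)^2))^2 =2500.91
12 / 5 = 2.40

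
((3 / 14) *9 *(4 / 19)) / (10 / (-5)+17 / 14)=-108 / 209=-0.52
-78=-78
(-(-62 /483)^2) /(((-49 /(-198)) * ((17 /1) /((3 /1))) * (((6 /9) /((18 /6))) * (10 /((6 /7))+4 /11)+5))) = -75350088 /49208607847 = -0.00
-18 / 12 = -3 / 2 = -1.50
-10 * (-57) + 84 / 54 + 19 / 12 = 20633 / 36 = 573.14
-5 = -5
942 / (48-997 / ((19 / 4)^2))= 170031 / 688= 247.14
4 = 4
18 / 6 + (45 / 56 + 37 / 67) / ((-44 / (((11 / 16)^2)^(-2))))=216180581 / 75532919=2.86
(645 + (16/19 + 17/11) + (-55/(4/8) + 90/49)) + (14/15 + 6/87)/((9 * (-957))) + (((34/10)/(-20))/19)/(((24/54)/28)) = 37578419111731/69762716100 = 538.66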